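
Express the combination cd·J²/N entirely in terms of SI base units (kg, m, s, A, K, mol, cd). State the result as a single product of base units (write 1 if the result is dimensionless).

J = kg·m²·s⁻².
So J² = kg²·m⁴·s⁻⁴.
N = kg·m·s⁻².
So N⁻¹ = kg⁻¹·m⁻¹·s².
Combining: cd·J²·N⁻¹ = cd · (kg²·m⁴·s⁻⁴) · (kg⁻¹·m⁻¹·s²) = kg·m³·s⁻²·cd.

kg·m³·s⁻²·cd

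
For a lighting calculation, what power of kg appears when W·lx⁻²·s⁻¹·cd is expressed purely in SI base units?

W = J/s (power = energy per time),
    = kg·m²·s⁻³.
lx = lm/m² (illuminance = luminous flux per area),
    = m⁻²·cd.
So lx⁻² = m⁴·cd⁻².
Combining: W·lx⁻²·s⁻¹·cd = (kg·m²·s⁻³) · (m⁴·cd⁻²) · s⁻¹ · cd = kg·m⁶·s⁻⁴·cd⁻¹.
The exponent of kg is 1.

1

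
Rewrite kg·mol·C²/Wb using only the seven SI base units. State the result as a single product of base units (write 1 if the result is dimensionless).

Wb = V·s (flux: a volt is a weber per second),
    = kg·m²·s⁻²·A⁻¹.
So Wb⁻¹ = kg⁻¹·m⁻²·s²·A.
C = A·s = s·A (charge = current × time).
So C² = s²·A².
Combining: Wb⁻¹·kg·mol·C² = (kg⁻¹·m⁻²·s²·A) · kg · mol · (s²·A²) = m⁻²·s⁴·A³·mol.

m⁻²·s⁴·A³·mol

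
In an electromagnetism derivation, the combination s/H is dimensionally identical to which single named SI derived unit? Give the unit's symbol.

H = Wb/A (inductance = flux per current),
    = kg·m²·s⁻²·A⁻².
So H⁻¹ = kg⁻¹·m⁻²·s²·A².
Combining: s·H⁻¹ = s · (kg⁻¹·m⁻²·s²·A²) = kg⁻¹·m⁻²·s³·A².
kg⁻¹·m⁻²·s³·A² is the base-SI form of the siemens.

S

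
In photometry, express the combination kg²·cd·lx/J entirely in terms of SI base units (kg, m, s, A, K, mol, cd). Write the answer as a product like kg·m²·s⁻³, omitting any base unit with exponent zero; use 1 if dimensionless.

kg·m⁻⁴·s²·cd²

J = N·m (work = force × distance),
    = kg·m²·s⁻².
So J⁻¹ = kg⁻¹·m⁻²·s².
lx = lm/m² (illuminance = luminous flux per area),
    = m⁻²·cd.
Combining: kg²·cd·J⁻¹·lx = kg² · cd · (kg⁻¹·m⁻²·s²) · (m⁻²·cd) = kg·m⁻⁴·s²·cd².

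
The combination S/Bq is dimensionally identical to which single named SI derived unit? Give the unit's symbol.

F

S = 1/Ω (conductance is reciprocal resistance),
    = kg⁻¹·m⁻²·s³·A².
Bq = 1/s = s⁻¹ (activity is decays per second).
So Bq⁻¹ = s.
Combining: S·Bq⁻¹ = (kg⁻¹·m⁻²·s³·A²) · s = kg⁻¹·m⁻²·s⁴·A².
kg⁻¹·m⁻²·s⁴·A² is the base-SI form of the farad.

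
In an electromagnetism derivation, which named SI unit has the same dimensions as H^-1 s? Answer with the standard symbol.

H = Wb/A (inductance = flux per current),
    = kg·m²·s⁻²·A⁻².
So H⁻¹ = kg⁻¹·m⁻²·s²·A².
Combining: H⁻¹·s = (kg⁻¹·m⁻²·s²·A²) · s = kg⁻¹·m⁻²·s³·A².
kg⁻¹·m⁻²·s³·A² is the base-SI form of the siemens.

S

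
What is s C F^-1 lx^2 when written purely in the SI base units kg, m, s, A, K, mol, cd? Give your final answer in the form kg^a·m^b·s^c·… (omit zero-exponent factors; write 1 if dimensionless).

kg·m⁻²·s⁻²·A⁻¹·cd²

C = A·s = s·A (charge = current × time).
F = C/V (capacitance = charge per voltage),
    = A·s/(kg·m²·s⁻³·A⁻¹) (substituting C and V),
    = kg⁻¹·m⁻²·s⁴·A².
So F⁻¹ = kg·m²·s⁻⁴·A⁻².
lx = lm/m² (illuminance = luminous flux per area),
    = m⁻²·cd.
So lx² = m⁻⁴·cd².
Combining: s·C·F⁻¹·lx² = s · (s·A) · (kg·m²·s⁻⁴·A⁻²) · (m⁻⁴·cd²) = kg·m⁻²·s⁻²·A⁻¹·cd².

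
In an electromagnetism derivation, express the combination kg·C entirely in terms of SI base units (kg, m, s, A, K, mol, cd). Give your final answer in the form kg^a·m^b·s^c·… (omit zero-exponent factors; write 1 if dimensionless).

C = A·s = s·A (charge = current × time).
Combining: kg·C = kg · (s·A) = kg·s·A.

kg·s·A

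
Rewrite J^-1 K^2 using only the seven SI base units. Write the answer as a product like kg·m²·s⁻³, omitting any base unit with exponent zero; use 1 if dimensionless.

J = N·m (work = force × distance),
    = kg·m²·s⁻².
So J⁻¹ = kg⁻¹·m⁻²·s².
Combining: J⁻¹·K² = (kg⁻¹·m⁻²·s²) · K² = kg⁻¹·m⁻²·s²·K².

kg⁻¹·m⁻²·s²·K²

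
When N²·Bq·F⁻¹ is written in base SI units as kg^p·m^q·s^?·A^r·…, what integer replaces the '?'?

-9

N = kg·m·s⁻².
So N² = kg²·m²·s⁻⁴.
Bq = s⁻¹.
F = kg⁻¹·m⁻²·s⁴·A².
So F⁻¹ = kg·m²·s⁻⁴·A⁻².
Combining: N²·Bq·F⁻¹ = (kg²·m²·s⁻⁴) · s⁻¹ · (kg·m²·s⁻⁴·A⁻²) = kg³·m⁴·s⁻⁹·A⁻².
The exponent of s is -9.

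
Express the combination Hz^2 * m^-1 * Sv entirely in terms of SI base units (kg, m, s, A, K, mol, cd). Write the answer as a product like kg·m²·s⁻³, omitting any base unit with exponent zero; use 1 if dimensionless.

Hz = s⁻¹.
So Hz² = s⁻².
Sv = m²·s⁻².
Combining: Hz²·m⁻¹·Sv = s⁻² · m⁻¹ · (m²·s⁻²) = m·s⁻⁴.

m·s⁻⁴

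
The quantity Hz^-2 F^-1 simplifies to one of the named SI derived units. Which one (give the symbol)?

H

Hz = 1/s = s⁻¹ (frequency is cycles per second).
So Hz⁻² = s².
F = C/V (capacitance = charge per voltage),
    = A·s/(kg·m²·s⁻³·A⁻¹) (substituting C and V),
    = kg⁻¹·m⁻²·s⁴·A².
So F⁻¹ = kg·m²·s⁻⁴·A⁻².
Combining: Hz⁻²·F⁻¹ = s² · (kg·m²·s⁻⁴·A⁻²) = kg·m²·s⁻²·A⁻².
kg·m²·s⁻²·A⁻² is the base-SI form of the henry.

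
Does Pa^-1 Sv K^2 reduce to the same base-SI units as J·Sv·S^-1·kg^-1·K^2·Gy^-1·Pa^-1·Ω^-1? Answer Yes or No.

Left side:
  Pa = kg·m⁻¹·s⁻².
  So Pa⁻¹ = kg⁻¹·m·s².
  Sv = m²·s⁻².
  Combining: Pa⁻¹·Sv·K² = (kg⁻¹·m·s²) · (m²·s⁻²) · K² = kg⁻¹·m³·K².
Right side:
  J = kg·m²·s⁻².
  Sv = m²·s⁻².
  S = kg⁻¹·m⁻²·s³·A².
  So S⁻¹ = kg·m²·s⁻³·A⁻².
  Gy = m²·s⁻².
  So Gy⁻¹ = m⁻²·s².
  Pa = kg·m⁻¹·s⁻².
  So Pa⁻¹ = kg⁻¹·m·s².
  Ω = kg·m²·s⁻³·A⁻².
  So Ω⁻¹ = kg⁻¹·m⁻²·s³·A².
  Combining: J·Sv·S⁻¹·kg⁻¹·K²·Gy⁻¹·Pa⁻¹·Ω⁻¹ = (kg·m²·s⁻²) · (m²·s⁻²) · (kg·m²·s⁻³·A⁻²) · kg⁻¹ · K² · (m⁻²·s²) · (kg⁻¹·m·s²) · (kg⁻¹·m⁻²·s³·A²) = kg⁻¹·m³·K².
Both reduce to kg⁻¹·m³·K².

Yes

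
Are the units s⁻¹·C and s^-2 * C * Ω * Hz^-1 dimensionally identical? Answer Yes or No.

No

Left side:
  C = s·A.
  Combining: s⁻¹·C = s⁻¹ · (s·A) = A.
Right side:
  C = A·s = s·A (charge = current × time).
  Ω = V/A (resistance = voltage per current),
      = kg·m²·s⁻³·A⁻².
  Hz = 1/s = s⁻¹ (frequency is cycles per second).
  So Hz⁻¹ = s.
  Combining: s⁻²·C·Ω·Hz⁻¹ = s⁻² · (s·A) · (kg·m²·s⁻³·A⁻²) · s = kg·m²·s⁻³·A⁻¹.
Left is A; right is kg·m²·s⁻³·A⁻¹ — different.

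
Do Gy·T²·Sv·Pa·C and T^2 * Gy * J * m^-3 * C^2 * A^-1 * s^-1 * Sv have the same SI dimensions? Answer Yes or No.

Left side:
  Gy = m²·s⁻².
  T = kg·s⁻²·A⁻¹.
  So T² = kg²·s⁻⁴·A⁻².
  Sv = m²·s⁻².
  Pa = kg·m⁻¹·s⁻².
  C = s·A.
  Combining: Gy·T²·Sv·Pa·C = (m²·s⁻²) · (kg²·s⁻⁴·A⁻²) · (m²·s⁻²) · (kg·m⁻¹·s⁻²) · (s·A) = kg³·m³·s⁻⁹·A⁻¹.
Right side:
  T = Wb/m² (flux density = flux per area),
      = kg·s⁻²·A⁻¹.
  So T² = kg²·s⁻⁴·A⁻².
  Gy = J/kg (absorbed dose = energy per mass),
      = m²·s⁻².
  J = N·m (work = force × distance),
      = kg·m²·s⁻².
  C = A·s = s·A (charge = current × time).
  So C² = s²·A².
  Sv = J/kg (equivalent dose = energy per mass),
      = m²·s⁻².
  Combining: T²·Gy·J·m⁻³·C²·A⁻¹·s⁻¹·Sv = (kg²·s⁻⁴·A⁻²) · (m²·s⁻²) · (kg·m²·s⁻²) · m⁻³ · (s²·A²) · A⁻¹ · s⁻¹ · (m²·s⁻²) = kg³·m³·s⁻⁹·A⁻¹.
Both reduce to kg³·m³·s⁻⁹·A⁻¹.

Yes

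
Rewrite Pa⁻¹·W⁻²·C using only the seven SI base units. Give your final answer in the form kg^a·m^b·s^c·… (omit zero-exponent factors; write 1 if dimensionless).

Pa = N/m² (pressure = force per area),
    = kg·m⁻¹·s⁻².
So Pa⁻¹ = kg⁻¹·m·s².
W = J/s (power = energy per time),
    = kg·m²·s⁻³.
So W⁻² = kg⁻²·m⁻⁴·s⁶.
C = A·s = s·A (charge = current × time).
Combining: Pa⁻¹·W⁻²·C = (kg⁻¹·m·s²) · (kg⁻²·m⁻⁴·s⁶) · (s·A) = kg⁻³·m⁻³·s⁹·A.

kg⁻³·m⁻³·s⁹·A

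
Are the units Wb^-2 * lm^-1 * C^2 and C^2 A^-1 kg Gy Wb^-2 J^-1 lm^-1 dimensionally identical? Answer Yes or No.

No

Left side:
  Wb = V·s (flux: a volt is a weber per second),
      = kg·m²·s⁻²·A⁻¹.
  So Wb⁻² = kg⁻²·m⁻⁴·s⁴·A².
  lm = cd·sr = cd (luminous flux; sr is dimensionless).
  So lm⁻¹ = cd⁻¹.
  C = A·s = s·A (charge = current × time).
  So C² = s²·A².
  Combining: Wb⁻²·lm⁻¹·C² = (kg⁻²·m⁻⁴·s⁴·A²) · cd⁻¹ · (s²·A²) = kg⁻²·m⁻⁴·s⁶·A⁴·cd⁻¹.
Right side:
  C = A·s = s·A (charge = current × time).
  So C² = s²·A².
  Gy = J/kg (absorbed dose = energy per mass),
      = m²·s⁻².
  Wb = V·s (flux: a volt is a weber per second),
      = kg·m²·s⁻²·A⁻¹.
  So Wb⁻² = kg⁻²·m⁻⁴·s⁴·A².
  J = N·m (work = force × distance),
      = kg·m²·s⁻².
  So J⁻¹ = kg⁻¹·m⁻²·s².
  lm = cd·sr = cd (luminous flux; sr is dimensionless).
  So lm⁻¹ = cd⁻¹.
  Combining: C²·A⁻¹·kg·Gy·Wb⁻²·J⁻¹·lm⁻¹ = (s²·A²) · A⁻¹ · kg · (m²·s⁻²) · (kg⁻²·m⁻⁴·s⁴·A²) · (kg⁻¹·m⁻²·s²) · cd⁻¹ = kg⁻²·m⁻⁴·s⁶·A³·cd⁻¹.
Left is kg⁻²·m⁻⁴·s⁶·A⁴·cd⁻¹; right is kg⁻²·m⁻⁴·s⁶·A³·cd⁻¹ — different.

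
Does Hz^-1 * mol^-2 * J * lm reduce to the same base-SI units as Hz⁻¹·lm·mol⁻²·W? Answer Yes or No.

Left side:
  Hz = 1/s = s⁻¹ (frequency is cycles per second).
  So Hz⁻¹ = s.
  J = N·m (work = force × distance),
      = kg·m²·s⁻².
  lm = cd·sr = cd (luminous flux; sr is dimensionless).
  Combining: Hz⁻¹·mol⁻²·J·lm = s · mol⁻² · (kg·m²·s⁻²) · cd = kg·m²·s⁻¹·mol⁻²·cd.
Right side:
  Hz = 1/s = s⁻¹ (frequency is cycles per second).
  So Hz⁻¹ = s.
  lm = cd·sr = cd (luminous flux; sr is dimensionless).
  W = J/s (power = energy per time),
      = kg·m²·s⁻³.
  Combining: Hz⁻¹·lm·mol⁻²·W = s · cd · mol⁻² · (kg·m²·s⁻³) = kg·m²·s⁻²·mol⁻²·cd.
Left is kg·m²·s⁻¹·mol⁻²·cd; right is kg·m²·s⁻²·mol⁻²·cd — different.

No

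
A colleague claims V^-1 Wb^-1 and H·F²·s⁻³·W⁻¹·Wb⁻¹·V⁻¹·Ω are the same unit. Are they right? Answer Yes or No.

No

Left side:
  V = W/A (potential = power per current),
      = kg·m²·s⁻³·A⁻¹.
  So V⁻¹ = kg⁻¹·m⁻²·s³·A.
  Wb = V·s (flux: a volt is a weber per second),
      = kg·m²·s⁻²·A⁻¹.
  So Wb⁻¹ = kg⁻¹·m⁻²·s²·A.
  Combining: V⁻¹·Wb⁻¹ = (kg⁻¹·m⁻²·s³·A) · (kg⁻¹·m⁻²·s²·A) = kg⁻²·m⁻⁴·s⁵·A².
Right side:
  H = Wb/A (inductance = flux per current),
      = kg·m²·s⁻²·A⁻².
  F = C/V (capacitance = charge per voltage),
      = A·s/(kg·m²·s⁻³·A⁻¹) (substituting C and V),
      = kg⁻¹·m⁻²·s⁴·A².
  So F² = kg⁻²·m⁻⁴·s⁸·A⁴.
  W = J/s (power = energy per time),
      = kg·m²·s⁻³.
  So W⁻¹ = kg⁻¹·m⁻²·s³.
  Wb = V·s (flux: a volt is a weber per second),
      = kg·m²·s⁻²·A⁻¹.
  So Wb⁻¹ = kg⁻¹·m⁻²·s²·A.
  V = W/A (potential = power per current),
      = kg·m²·s⁻³·A⁻¹.
  So V⁻¹ = kg⁻¹·m⁻²·s³·A.
  Ω = V/A (resistance = voltage per current),
      = kg·m²·s⁻³·A⁻².
  Combining: H·F²·s⁻³·W⁻¹·Wb⁻¹·V⁻¹·Ω = (kg·m²·s⁻²·A⁻²) · (kg⁻²·m⁻⁴·s⁸·A⁴) · s⁻³ · (kg⁻¹·m⁻²·s³) · (kg⁻¹·m⁻²·s²·A) · (kg⁻¹·m⁻²·s³·A) · (kg·m²·s⁻³·A⁻²) = kg⁻³·m⁻⁶·s⁸·A².
Left is kg⁻²·m⁻⁴·s⁵·A²; right is kg⁻³·m⁻⁶·s⁸·A² — different.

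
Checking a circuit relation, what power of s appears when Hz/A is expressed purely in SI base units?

Hz = 1/s = s⁻¹ (frequency is cycles per second).
Combining: Hz·A⁻¹ = s⁻¹ · A⁻¹ = s⁻¹·A⁻¹.
The exponent of s is -1.

-1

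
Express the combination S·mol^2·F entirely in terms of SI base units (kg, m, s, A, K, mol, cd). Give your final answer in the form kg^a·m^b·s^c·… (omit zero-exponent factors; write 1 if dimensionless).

kg⁻²·m⁻⁴·s⁷·A⁴·mol²

S = 1/Ω (conductance is reciprocal resistance),
    = kg⁻¹·m⁻²·s³·A².
F = C/V (capacitance = charge per voltage),
    = A·s/(kg·m²·s⁻³·A⁻¹) (substituting C and V),
    = kg⁻¹·m⁻²·s⁴·A².
Combining: S·mol²·F = (kg⁻¹·m⁻²·s³·A²) · mol² · (kg⁻¹·m⁻²·s⁴·A²) = kg⁻²·m⁻⁴·s⁷·A⁴·mol².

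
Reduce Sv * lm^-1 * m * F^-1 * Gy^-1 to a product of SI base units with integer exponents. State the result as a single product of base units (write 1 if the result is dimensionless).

Sv = m²·s⁻².
lm = cd.
So lm⁻¹ = cd⁻¹.
F = kg⁻¹·m⁻²·s⁴·A².
So F⁻¹ = kg·m²·s⁻⁴·A⁻².
Gy = m²·s⁻².
So Gy⁻¹ = m⁻²·s².
Combining: Sv·lm⁻¹·m·F⁻¹·Gy⁻¹ = (m²·s⁻²) · cd⁻¹ · m · (kg·m²·s⁻⁴·A⁻²) · (m⁻²·s²) = kg·m³·s⁻⁴·A⁻²·cd⁻¹.

kg·m³·s⁻⁴·A⁻²·cd⁻¹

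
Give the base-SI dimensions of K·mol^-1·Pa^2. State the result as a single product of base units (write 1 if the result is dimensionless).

kg²·m⁻²·s⁻⁴·K·mol⁻¹

Pa = N/m² (pressure = force per area),
    = kg·m⁻¹·s⁻².
So Pa² = kg²·m⁻²·s⁻⁴.
Combining: K·mol⁻¹·Pa² = K · mol⁻¹ · (kg²·m⁻²·s⁻⁴) = kg²·m⁻²·s⁻⁴·K·mol⁻¹.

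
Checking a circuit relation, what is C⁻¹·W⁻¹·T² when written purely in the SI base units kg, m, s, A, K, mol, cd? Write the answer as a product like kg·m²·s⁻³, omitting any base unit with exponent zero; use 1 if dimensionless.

C = A·s = s·A (charge = current × time).
So C⁻¹ = s⁻¹·A⁻¹.
W = J/s (power = energy per time),
    = kg·m²·s⁻³.
So W⁻¹ = kg⁻¹·m⁻²·s³.
T = Wb/m² (flux density = flux per area),
    = kg·s⁻²·A⁻¹.
So T² = kg²·s⁻⁴·A⁻².
Combining: C⁻¹·W⁻¹·T² = (s⁻¹·A⁻¹) · (kg⁻¹·m⁻²·s³) · (kg²·s⁻⁴·A⁻²) = kg·m⁻²·s⁻²·A⁻³.

kg·m⁻²·s⁻²·A⁻³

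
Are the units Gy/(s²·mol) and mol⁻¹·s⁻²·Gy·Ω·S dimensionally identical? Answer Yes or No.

Left side:
  Gy = J/kg (absorbed dose = energy per mass),
      = m²·s⁻².
  Combining: Gy·s⁻²·mol⁻¹ = (m²·s⁻²) · s⁻² · mol⁻¹ = m²·s⁻⁴·mol⁻¹.
Right side:
  Gy = J/kg (absorbed dose = energy per mass),
      = m²·s⁻².
  Ω = V/A (resistance = voltage per current),
      = kg·m²·s⁻³·A⁻².
  S = 1/Ω (conductance is reciprocal resistance),
      = kg⁻¹·m⁻²·s³·A².
  Combining: mol⁻¹·s⁻²·Gy·Ω·S = mol⁻¹ · s⁻² · (m²·s⁻²) · (kg·m²·s⁻³·A⁻²) · (kg⁻¹·m⁻²·s³·A²) = m²·s⁻⁴·mol⁻¹.
Both reduce to m²·s⁻⁴·mol⁻¹.

Yes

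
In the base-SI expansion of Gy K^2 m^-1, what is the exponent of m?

Gy = m²·s⁻².
Combining: Gy·K²·m⁻¹ = (m²·s⁻²) · K² · m⁻¹ = m·s⁻²·K².
The exponent of m is 1.

1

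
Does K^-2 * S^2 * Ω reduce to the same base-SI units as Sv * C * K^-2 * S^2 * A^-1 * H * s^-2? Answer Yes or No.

Left side:
  S = kg⁻¹·m⁻²·s³·A².
  So S² = kg⁻²·m⁻⁴·s⁶·A⁴.
  Ω = kg·m²·s⁻³·A⁻².
  Combining: K⁻²·S²·Ω = K⁻² · (kg⁻²·m⁻⁴·s⁶·A⁴) · (kg·m²·s⁻³·A⁻²) = kg⁻¹·m⁻²·s³·A²·K⁻².
Right side:
  Sv = J/kg (equivalent dose = energy per mass),
      = m²·s⁻².
  C = A·s = s·A (charge = current × time).
  S = 1/Ω (conductance is reciprocal resistance),
      = kg⁻¹·m⁻²·s³·A².
  So S² = kg⁻²·m⁻⁴·s⁶·A⁴.
  H = Wb/A (inductance = flux per current),
      = kg·m²·s⁻²·A⁻².
  Combining: Sv·C·K⁻²·S²·A⁻¹·H·s⁻² = (m²·s⁻²) · (s·A) · K⁻² · (kg⁻²·m⁻⁴·s⁶·A⁴) · A⁻¹ · (kg·m²·s⁻²·A⁻²) · s⁻² = kg⁻¹·s·A²·K⁻².
Left is kg⁻¹·m⁻²·s³·A²·K⁻²; right is kg⁻¹·s·A²·K⁻² — different.

No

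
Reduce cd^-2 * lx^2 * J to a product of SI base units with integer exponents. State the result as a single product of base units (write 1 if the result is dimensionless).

lx = lm/m² (illuminance = luminous flux per area),
    = m⁻²·cd.
So lx² = m⁻⁴·cd².
J = N·m (work = force × distance),
    = kg·m²·s⁻².
Combining: cd⁻²·lx²·J = cd⁻² · (m⁻⁴·cd²) · (kg·m²·s⁻²) = kg·m⁻²·s⁻².

kg·m⁻²·s⁻²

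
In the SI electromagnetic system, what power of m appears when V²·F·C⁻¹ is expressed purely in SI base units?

V = kg·m²·s⁻³·A⁻¹.
So V² = kg²·m⁴·s⁻⁶·A⁻².
F = kg⁻¹·m⁻²·s⁴·A².
C = s·A.
So C⁻¹ = s⁻¹·A⁻¹.
Combining: V²·F·C⁻¹ = (kg²·m⁴·s⁻⁶·A⁻²) · (kg⁻¹·m⁻²·s⁴·A²) · (s⁻¹·A⁻¹) = kg·m²·s⁻³·A⁻¹.
The exponent of m is 2.

2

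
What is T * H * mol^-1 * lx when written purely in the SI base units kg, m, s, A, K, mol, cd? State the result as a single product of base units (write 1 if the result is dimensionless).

T = Wb/m² (flux density = flux per area),
    = kg·s⁻²·A⁻¹.
H = Wb/A (inductance = flux per current),
    = kg·m²·s⁻²·A⁻².
lx = lm/m² (illuminance = luminous flux per area),
    = m⁻²·cd.
Combining: T·H·mol⁻¹·lx = (kg·s⁻²·A⁻¹) · (kg·m²·s⁻²·A⁻²) · mol⁻¹ · (m⁻²·cd) = kg²·s⁻⁴·A⁻³·mol⁻¹·cd.

kg²·s⁻⁴·A⁻³·mol⁻¹·cd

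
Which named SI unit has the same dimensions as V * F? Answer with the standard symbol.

C

V = kg·m²·s⁻³·A⁻¹.
F = kg⁻¹·m⁻²·s⁴·A².
Combining: V·F = (kg·m²·s⁻³·A⁻¹) · (kg⁻¹·m⁻²·s⁴·A²) = s·A.
s·A is the base-SI form of the coulomb.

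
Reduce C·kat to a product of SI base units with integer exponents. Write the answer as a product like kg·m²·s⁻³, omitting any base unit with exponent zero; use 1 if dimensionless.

C = A·s = s·A (charge = current × time).
kat = mol/s = s⁻¹·mol (catalytic activity).
Combining: C·kat = (s·A) · (s⁻¹·mol) = A·mol.

A·mol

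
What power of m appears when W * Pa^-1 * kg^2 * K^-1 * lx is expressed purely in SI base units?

1

W = J/s (power = energy per time),
    = kg·m²·s⁻³.
Pa = N/m² (pressure = force per area),
    = kg·m⁻¹·s⁻².
So Pa⁻¹ = kg⁻¹·m·s².
lx = lm/m² (illuminance = luminous flux per area),
    = m⁻²·cd.
Combining: W·Pa⁻¹·kg²·K⁻¹·lx = (kg·m²·s⁻³) · (kg⁻¹·m·s²) · kg² · K⁻¹ · (m⁻²·cd) = kg²·m·s⁻¹·K⁻¹·cd.
The exponent of m is 1.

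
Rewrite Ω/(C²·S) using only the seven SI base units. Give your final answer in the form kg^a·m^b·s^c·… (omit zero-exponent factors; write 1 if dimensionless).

kg²·m⁴·s⁻⁸·A⁻⁶

Ω = V/A (resistance = voltage per current),
    = kg·m²·s⁻³·A⁻².
C = A·s = s·A (charge = current × time).
So C⁻² = s⁻²·A⁻².
S = 1/Ω (conductance is reciprocal resistance),
    = kg⁻¹·m⁻²·s³·A².
So S⁻¹ = kg·m²·s⁻³·A⁻².
Combining: Ω·C⁻²·S⁻¹ = (kg·m²·s⁻³·A⁻²) · (s⁻²·A⁻²) · (kg·m²·s⁻³·A⁻²) = kg²·m⁴·s⁻⁸·A⁻⁶.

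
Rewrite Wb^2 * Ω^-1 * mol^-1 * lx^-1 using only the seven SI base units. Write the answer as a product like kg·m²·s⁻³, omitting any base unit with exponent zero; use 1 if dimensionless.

Wb = V·s (flux: a volt is a weber per second),
    = kg·m²·s⁻²·A⁻¹.
So Wb² = kg²·m⁴·s⁻⁴·A⁻².
Ω = V/A (resistance = voltage per current),
    = kg·m²·s⁻³·A⁻².
So Ω⁻¹ = kg⁻¹·m⁻²·s³·A².
lx = lm/m² (illuminance = luminous flux per area),
    = m⁻²·cd.
So lx⁻¹ = m²·cd⁻¹.
Combining: Wb²·Ω⁻¹·mol⁻¹·lx⁻¹ = (kg²·m⁴·s⁻⁴·A⁻²) · (kg⁻¹·m⁻²·s³·A²) · mol⁻¹ · (m²·cd⁻¹) = kg·m⁴·s⁻¹·mol⁻¹·cd⁻¹.

kg·m⁴·s⁻¹·mol⁻¹·cd⁻¹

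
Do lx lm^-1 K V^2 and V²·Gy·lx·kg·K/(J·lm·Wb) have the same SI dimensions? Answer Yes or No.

Left side:
  lx = lm/m² (illuminance = luminous flux per area),
      = m⁻²·cd.
  lm = cd·sr = cd (luminous flux; sr is dimensionless).
  So lm⁻¹ = cd⁻¹.
  V = W/A (potential = power per current),
      = kg·m²·s⁻³·A⁻¹.
  So V² = kg²·m⁴·s⁻⁶·A⁻².
  Combining: lx·lm⁻¹·K·V² = (m⁻²·cd) · cd⁻¹ · K · (kg²·m⁴·s⁻⁶·A⁻²) = kg²·m²·s⁻⁶·A⁻²·K.
Right side:
  V = kg·m²·s⁻³·A⁻¹.
  So V² = kg²·m⁴·s⁻⁶·A⁻².
  J = kg·m²·s⁻².
  So J⁻¹ = kg⁻¹·m⁻²·s².
  lm = cd.
  So lm⁻¹ = cd⁻¹.
  Gy = m²·s⁻².
  lx = m⁻²·cd.
  Wb = kg·m²·s⁻²·A⁻¹.
  So Wb⁻¹ = kg⁻¹·m⁻²·s²·A.
  Combining: V²·J⁻¹·lm⁻¹·Gy·lx·Wb⁻¹·kg·K = (kg²·m⁴·s⁻⁶·A⁻²) · (kg⁻¹·m⁻²·s²) · cd⁻¹ · (m²·s⁻²) · (m⁻²·cd) · (kg⁻¹·m⁻²·s²·A) · kg · K = kg·s⁻⁴·A⁻¹·K.
Left is kg²·m²·s⁻⁶·A⁻²·K; right is kg·s⁻⁴·A⁻¹·K — different.

No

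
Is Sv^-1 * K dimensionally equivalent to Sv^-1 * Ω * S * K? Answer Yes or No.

Yes

Left side:
  Sv = m²·s⁻².
  So Sv⁻¹ = m⁻²·s².
  Combining: Sv⁻¹·K = (m⁻²·s²) · K = m⁻²·s²·K.
Right side:
  Sv = J/kg (equivalent dose = energy per mass),
      = m²·s⁻².
  So Sv⁻¹ = m⁻²·s².
  Ω = V/A (resistance = voltage per current),
      = kg·m²·s⁻³·A⁻².
  S = 1/Ω (conductance is reciprocal resistance),
      = kg⁻¹·m⁻²·s³·A².
  Combining: Sv⁻¹·Ω·S·K = (m⁻²·s²) · (kg·m²·s⁻³·A⁻²) · (kg⁻¹·m⁻²·s³·A²) · K = m⁻²·s²·K.
Both reduce to m⁻²·s²·K.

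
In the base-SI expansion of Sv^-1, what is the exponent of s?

Sv = J/kg (equivalent dose = energy per mass),
    = m²·s⁻².
So Sv⁻¹ = m⁻²·s².
The exponent of s is 2.

2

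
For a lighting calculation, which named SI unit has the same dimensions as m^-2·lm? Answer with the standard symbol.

lx

lm = cd.
Combining: m⁻²·lm = m⁻² · cd = m⁻²·cd.
m⁻²·cd is the base-SI form of the lux.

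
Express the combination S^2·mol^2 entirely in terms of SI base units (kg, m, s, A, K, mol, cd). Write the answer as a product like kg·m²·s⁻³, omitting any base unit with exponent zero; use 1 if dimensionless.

kg⁻²·m⁻⁴·s⁶·A⁴·mol²

S = kg⁻¹·m⁻²·s³·A².
So S² = kg⁻²·m⁻⁴·s⁶·A⁴.
Combining: S²·mol² = (kg⁻²·m⁻⁴·s⁶·A⁴) · mol² = kg⁻²·m⁻⁴·s⁶·A⁴·mol².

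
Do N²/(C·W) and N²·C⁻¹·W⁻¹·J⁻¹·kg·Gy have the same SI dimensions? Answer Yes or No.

Yes

Left side:
  C = A·s = s·A (charge = current × time).
  So C⁻¹ = s⁻¹·A⁻¹.
  N = kg·m/s² = kg·m·s⁻² (force = mass × acceleration).
  So N² = kg²·m²·s⁻⁴.
  W = J/s (power = energy per time),
      = kg·m²·s⁻³.
  So W⁻¹ = kg⁻¹·m⁻²·s³.
  Combining: C⁻¹·N²·W⁻¹ = (s⁻¹·A⁻¹) · (kg²·m²·s⁻⁴) · (kg⁻¹·m⁻²·s³) = kg·s⁻²·A⁻¹.
Right side:
  N = kg·m/s² = kg·m·s⁻² (force = mass × acceleration).
  So N² = kg²·m²·s⁻⁴.
  C = A·s = s·A (charge = current × time).
  So C⁻¹ = s⁻¹·A⁻¹.
  W = J/s (power = energy per time),
      = kg·m²·s⁻³.
  So W⁻¹ = kg⁻¹·m⁻²·s³.
  J = N·m (work = force × distance),
      = kg·m²·s⁻².
  So J⁻¹ = kg⁻¹·m⁻²·s².
  Gy = J/kg (absorbed dose = energy per mass),
      = m²·s⁻².
  Combining: N²·C⁻¹·W⁻¹·J⁻¹·kg·Gy = (kg²·m²·s⁻⁴) · (s⁻¹·A⁻¹) · (kg⁻¹·m⁻²·s³) · (kg⁻¹·m⁻²·s²) · kg · (m²·s⁻²) = kg·s⁻²·A⁻¹.
Both reduce to kg·s⁻²·A⁻¹.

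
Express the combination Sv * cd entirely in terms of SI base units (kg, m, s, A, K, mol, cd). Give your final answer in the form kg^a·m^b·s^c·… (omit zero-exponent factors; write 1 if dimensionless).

m²·s⁻²·cd

Sv = m²·s⁻².
Combining: Sv·cd = (m²·s⁻²) · cd = m²·s⁻²·cd.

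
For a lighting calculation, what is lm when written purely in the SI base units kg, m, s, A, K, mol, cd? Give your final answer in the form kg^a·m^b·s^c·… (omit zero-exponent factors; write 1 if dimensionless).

lm = cd.

cd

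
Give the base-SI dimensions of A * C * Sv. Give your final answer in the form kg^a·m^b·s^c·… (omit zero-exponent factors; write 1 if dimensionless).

C = s·A.
Sv = m²·s⁻².
Combining: A·C·Sv = A · (s·A) · (m²·s⁻²) = m²·s⁻¹·A².

m²·s⁻¹·A²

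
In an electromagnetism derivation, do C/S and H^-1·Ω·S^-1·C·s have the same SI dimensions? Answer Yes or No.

Left side:
  S = kg⁻¹·m⁻²·s³·A².
  So S⁻¹ = kg·m²·s⁻³·A⁻².
  C = s·A.
  Combining: S⁻¹·C = (kg·m²·s⁻³·A⁻²) · (s·A) = kg·m²·s⁻²·A⁻¹.
Right side:
  H = kg·m²·s⁻²·A⁻².
  So H⁻¹ = kg⁻¹·m⁻²·s²·A².
  Ω = kg·m²·s⁻³·A⁻².
  S = kg⁻¹·m⁻²·s³·A².
  So S⁻¹ = kg·m²·s⁻³·A⁻².
  C = s·A.
  Combining: H⁻¹·Ω·S⁻¹·C·s = (kg⁻¹·m⁻²·s²·A²) · (kg·m²·s⁻³·A⁻²) · (kg·m²·s⁻³·A⁻²) · (s·A) · s = kg·m²·s⁻²·A⁻¹.
Both reduce to kg·m²·s⁻²·A⁻¹.

Yes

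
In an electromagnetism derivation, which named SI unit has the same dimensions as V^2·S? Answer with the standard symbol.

W

V = W/A (potential = power per current),
    = kg·m²·s⁻³·A⁻¹.
So V² = kg²·m⁴·s⁻⁶·A⁻².
S = 1/Ω (conductance is reciprocal resistance),
    = kg⁻¹·m⁻²·s³·A².
Combining: V²·S = (kg²·m⁴·s⁻⁶·A⁻²) · (kg⁻¹·m⁻²·s³·A²) = kg·m²·s⁻³.
kg·m²·s⁻³ is the base-SI form of the watt.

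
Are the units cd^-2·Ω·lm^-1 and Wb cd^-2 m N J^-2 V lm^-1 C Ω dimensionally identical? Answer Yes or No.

No

Left side:
  Ω = kg·m²·s⁻³·A⁻².
  lm = cd.
  So lm⁻¹ = cd⁻¹.
  Combining: cd⁻²·Ω·lm⁻¹ = cd⁻² · (kg·m²·s⁻³·A⁻²) · cd⁻¹ = kg·m²·s⁻³·A⁻²·cd⁻³.
Right side:
  Wb = V·s (flux: a volt is a weber per second),
      = kg·m²·s⁻²·A⁻¹.
  N = kg·m/s² = kg·m·s⁻² (force = mass × acceleration).
  J = N·m (work = force × distance),
      = kg·m²·s⁻².
  So J⁻² = kg⁻²·m⁻⁴·s⁴.
  V = W/A (potential = power per current),
      = kg·m²·s⁻³·A⁻¹.
  lm = cd·sr = cd (luminous flux; sr is dimensionless).
  So lm⁻¹ = cd⁻¹.
  C = A·s = s·A (charge = current × time).
  Ω = V/A (resistance = voltage per current),
      = kg·m²·s⁻³·A⁻².
  Combining: Wb·cd⁻²·m·N·J⁻²·V·lm⁻¹·C·Ω = (kg·m²·s⁻²·A⁻¹) · cd⁻² · m · (kg·m·s⁻²) · (kg⁻²·m⁻⁴·s⁴) · (kg·m²·s⁻³·A⁻¹) · cd⁻¹ · (s·A) · (kg·m²·s⁻³·A⁻²) = kg²·m⁴·s⁻⁵·A⁻³·cd⁻³.
Left is kg·m²·s⁻³·A⁻²·cd⁻³; right is kg²·m⁴·s⁻⁵·A⁻³·cd⁻³ — different.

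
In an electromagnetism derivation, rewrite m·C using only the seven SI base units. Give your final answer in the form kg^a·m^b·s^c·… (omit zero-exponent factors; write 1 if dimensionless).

m·s·A

C = A·s = s·A (charge = current × time).
Combining: m·C = m · (s·A) = m·s·A.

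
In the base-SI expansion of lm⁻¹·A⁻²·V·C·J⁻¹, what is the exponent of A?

lm = cd·sr = cd (luminous flux; sr is dimensionless).
So lm⁻¹ = cd⁻¹.
V = W/A (potential = power per current),
    = kg·m²·s⁻³·A⁻¹.
C = A·s = s·A (charge = current × time).
J = N·m (work = force × distance),
    = kg·m²·s⁻².
So J⁻¹ = kg⁻¹·m⁻²·s².
Combining: lm⁻¹·A⁻²·V·C·J⁻¹ = cd⁻¹ · A⁻² · (kg·m²·s⁻³·A⁻¹) · (s·A) · (kg⁻¹·m⁻²·s²) = A⁻²·cd⁻¹.
The exponent of A is -2.

-2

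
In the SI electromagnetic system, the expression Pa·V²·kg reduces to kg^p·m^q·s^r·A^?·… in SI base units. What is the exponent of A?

-2

Pa = N/m² (pressure = force per area),
    = kg·m⁻¹·s⁻².
V = W/A (potential = power per current),
    = kg·m²·s⁻³·A⁻¹.
So V² = kg²·m⁴·s⁻⁶·A⁻².
Combining: Pa·V²·kg = (kg·m⁻¹·s⁻²) · (kg²·m⁴·s⁻⁶·A⁻²) · kg = kg⁴·m³·s⁻⁸·A⁻².
The exponent of A is -2.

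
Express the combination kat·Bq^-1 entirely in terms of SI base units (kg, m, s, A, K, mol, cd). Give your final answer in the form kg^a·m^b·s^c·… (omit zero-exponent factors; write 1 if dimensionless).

mol

kat = s⁻¹·mol.
Bq = s⁻¹.
So Bq⁻¹ = s.
Combining: kat·Bq⁻¹ = (s⁻¹·mol) · s = mol.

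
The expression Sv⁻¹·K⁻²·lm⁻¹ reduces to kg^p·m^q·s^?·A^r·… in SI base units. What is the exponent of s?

Sv = m²·s⁻².
So Sv⁻¹ = m⁻²·s².
lm = cd.
So lm⁻¹ = cd⁻¹.
Combining: Sv⁻¹·K⁻²·lm⁻¹ = (m⁻²·s²) · K⁻² · cd⁻¹ = m⁻²·s²·K⁻²·cd⁻¹.
The exponent of s is 2.

2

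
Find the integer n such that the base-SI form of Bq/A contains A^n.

-1

Bq = s⁻¹.
Combining: Bq·A⁻¹ = s⁻¹ · A⁻¹ = s⁻¹·A⁻¹.
The exponent of A is -1.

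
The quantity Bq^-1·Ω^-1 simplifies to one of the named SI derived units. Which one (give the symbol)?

F

Bq = 1/s = s⁻¹ (activity is decays per second).
So Bq⁻¹ = s.
Ω = V/A (resistance = voltage per current),
    = kg·m²·s⁻³·A⁻².
So Ω⁻¹ = kg⁻¹·m⁻²·s³·A².
Combining: Bq⁻¹·Ω⁻¹ = s · (kg⁻¹·m⁻²·s³·A²) = kg⁻¹·m⁻²·s⁴·A².
kg⁻¹·m⁻²·s⁴·A² is the base-SI form of the farad.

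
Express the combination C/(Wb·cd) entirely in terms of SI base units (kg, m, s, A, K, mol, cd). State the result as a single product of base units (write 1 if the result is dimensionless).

Wb = V·s (flux: a volt is a weber per second),
    = kg·m²·s⁻²·A⁻¹.
So Wb⁻¹ = kg⁻¹·m⁻²·s²·A.
C = A·s = s·A (charge = current × time).
Combining: Wb⁻¹·cd⁻¹·C = (kg⁻¹·m⁻²·s²·A) · cd⁻¹ · (s·A) = kg⁻¹·m⁻²·s³·A²·cd⁻¹.

kg⁻¹·m⁻²·s³·A²·cd⁻¹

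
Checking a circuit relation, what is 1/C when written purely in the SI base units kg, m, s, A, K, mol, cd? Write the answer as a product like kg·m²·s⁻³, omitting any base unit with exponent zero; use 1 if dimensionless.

C = A·s = s·A (charge = current × time).
So C⁻¹ = s⁻¹·A⁻¹.

s⁻¹·A⁻¹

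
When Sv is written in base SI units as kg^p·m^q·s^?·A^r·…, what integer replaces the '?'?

-2

Sv = J/kg (equivalent dose = energy per mass),
    = m²·s⁻².
The exponent of s is -2.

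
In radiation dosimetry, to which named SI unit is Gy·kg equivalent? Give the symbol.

J

Gy = m²·s⁻².
Combining: Gy·kg = (m²·s⁻²) · kg = kg·m²·s⁻².
kg·m²·s⁻² is the base-SI form of the joule.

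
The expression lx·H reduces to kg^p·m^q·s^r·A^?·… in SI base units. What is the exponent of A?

-2

lx = m⁻²·cd.
H = kg·m²·s⁻²·A⁻².
Combining: lx·H = (m⁻²·cd) · (kg·m²·s⁻²·A⁻²) = kg·s⁻²·A⁻²·cd.
The exponent of A is -2.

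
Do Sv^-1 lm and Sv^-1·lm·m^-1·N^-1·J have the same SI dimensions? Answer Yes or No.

Left side:
  Sv = J/kg (equivalent dose = energy per mass),
      = m²·s⁻².
  So Sv⁻¹ = m⁻²·s².
  lm = cd·sr = cd (luminous flux; sr is dimensionless).
  Combining: Sv⁻¹·lm = (m⁻²·s²) · cd = m⁻²·s²·cd.
Right side:
  Sv = J/kg (equivalent dose = energy per mass),
      = m²·s⁻².
  So Sv⁻¹ = m⁻²·s².
  lm = cd·sr = cd (luminous flux; sr is dimensionless).
  N = kg·m/s² = kg·m·s⁻² (force = mass × acceleration).
  So N⁻¹ = kg⁻¹·m⁻¹·s².
  J = N·m (work = force × distance),
      = kg·m²·s⁻².
  Combining: Sv⁻¹·lm·m⁻¹·N⁻¹·J = (m⁻²·s²) · cd · m⁻¹ · (kg⁻¹·m⁻¹·s²) · (kg·m²·s⁻²) = m⁻²·s²·cd.
Both reduce to m⁻²·s²·cd.

Yes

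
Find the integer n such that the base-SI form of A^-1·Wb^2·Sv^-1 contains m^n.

2

Wb = V·s (flux: a volt is a weber per second),
    = kg·m²·s⁻²·A⁻¹.
So Wb² = kg²·m⁴·s⁻⁴·A⁻².
Sv = J/kg (equivalent dose = energy per mass),
    = m²·s⁻².
So Sv⁻¹ = m⁻²·s².
Combining: A⁻¹·Wb²·Sv⁻¹ = A⁻¹ · (kg²·m⁴·s⁻⁴·A⁻²) · (m⁻²·s²) = kg²·m²·s⁻²·A⁻³.
The exponent of m is 2.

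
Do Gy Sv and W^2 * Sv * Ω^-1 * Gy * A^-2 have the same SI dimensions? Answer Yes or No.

No

Left side:
  Gy = m²·s⁻².
  Sv = m²·s⁻².
  Combining: Gy·Sv = (m²·s⁻²) · (m²·s⁻²) = m⁴·s⁻⁴.
Right side:
  W = J/s (power = energy per time),
      = kg·m²·s⁻³.
  So W² = kg²·m⁴·s⁻⁶.
  Sv = J/kg (equivalent dose = energy per mass),
      = m²·s⁻².
  Ω = V/A (resistance = voltage per current),
      = kg·m²·s⁻³·A⁻².
  So Ω⁻¹ = kg⁻¹·m⁻²·s³·A².
  Gy = J/kg (absorbed dose = energy per mass),
      = m²·s⁻².
  Combining: W²·Sv·Ω⁻¹·Gy·A⁻² = (kg²·m⁴·s⁻⁶) · (m²·s⁻²) · (kg⁻¹·m⁻²·s³·A²) · (m²·s⁻²) · A⁻² = kg·m⁶·s⁻⁷.
Left is m⁴·s⁻⁴; right is kg·m⁶·s⁻⁷ — different.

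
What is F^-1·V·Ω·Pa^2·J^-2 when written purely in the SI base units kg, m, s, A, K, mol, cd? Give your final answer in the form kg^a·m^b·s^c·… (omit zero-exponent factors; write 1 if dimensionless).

F = kg⁻¹·m⁻²·s⁴·A².
So F⁻¹ = kg·m²·s⁻⁴·A⁻².
V = kg·m²·s⁻³·A⁻¹.
Ω = kg·m²·s⁻³·A⁻².
Pa = kg·m⁻¹·s⁻².
So Pa² = kg²·m⁻²·s⁻⁴.
J = kg·m²·s⁻².
So J⁻² = kg⁻²·m⁻⁴·s⁴.
Combining: F⁻¹·V·Ω·Pa²·J⁻² = (kg·m²·s⁻⁴·A⁻²) · (kg·m²·s⁻³·A⁻¹) · (kg·m²·s⁻³·A⁻²) · (kg²·m⁻²·s⁻⁴) · (kg⁻²·m⁻⁴·s⁴) = kg³·s⁻¹⁰·A⁻⁵.

kg³·s⁻¹⁰·A⁻⁵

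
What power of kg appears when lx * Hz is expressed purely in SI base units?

lx = lm/m² (illuminance = luminous flux per area),
    = m⁻²·cd.
Hz = 1/s = s⁻¹ (frequency is cycles per second).
Combining: lx·Hz = (m⁻²·cd) · s⁻¹ = m⁻²·s⁻¹·cd.
The exponent of kg is 0.

0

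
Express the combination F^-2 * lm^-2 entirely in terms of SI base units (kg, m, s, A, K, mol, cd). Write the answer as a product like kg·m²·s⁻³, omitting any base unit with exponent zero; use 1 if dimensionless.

kg²·m⁴·s⁻⁸·A⁻⁴·cd⁻²

F = kg⁻¹·m⁻²·s⁴·A².
So F⁻² = kg²·m⁴·s⁻⁸·A⁻⁴.
lm = cd.
So lm⁻² = cd⁻².
Combining: F⁻²·lm⁻² = (kg²·m⁴·s⁻⁸·A⁻⁴) · cd⁻² = kg²·m⁴·s⁻⁸·A⁻⁴·cd⁻².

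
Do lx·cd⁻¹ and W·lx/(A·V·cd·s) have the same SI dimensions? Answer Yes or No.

No

Left side:
  lx = lm/m² (illuminance = luminous flux per area),
      = m⁻²·cd.
  Combining: lx·cd⁻¹ = (m⁻²·cd) · cd⁻¹ = m⁻².
Right side:
  V = W/A (potential = power per current),
      = kg·m²·s⁻³·A⁻¹.
  So V⁻¹ = kg⁻¹·m⁻²·s³·A.
  W = J/s (power = energy per time),
      = kg·m²·s⁻³.
  lx = lm/m² (illuminance = luminous flux per area),
      = m⁻²·cd.
  Combining: A⁻¹·V⁻¹·W·cd⁻¹·lx·s⁻¹ = A⁻¹ · (kg⁻¹·m⁻²·s³·A) · (kg·m²·s⁻³) · cd⁻¹ · (m⁻²·cd) · s⁻¹ = m⁻²·s⁻¹.
Left is m⁻²; right is m⁻²·s⁻¹ — different.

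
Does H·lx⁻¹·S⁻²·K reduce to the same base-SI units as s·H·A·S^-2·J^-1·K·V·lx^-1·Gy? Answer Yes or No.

Left side:
  H = Wb/A (inductance = flux per current),
      = kg·m²·s⁻²·A⁻².
  lx = lm/m² (illuminance = luminous flux per area),
      = m⁻²·cd.
  So lx⁻¹ = m²·cd⁻¹.
  S = 1/Ω (conductance is reciprocal resistance),
      = kg⁻¹·m⁻²·s³·A².
  So S⁻² = kg²·m⁴·s⁻⁶·A⁻⁴.
  Combining: H·lx⁻¹·S⁻²·K = (kg·m²·s⁻²·A⁻²) · (m²·cd⁻¹) · (kg²·m⁴·s⁻⁶·A⁻⁴) · K = kg³·m⁸·s⁻⁸·A⁻⁶·K·cd⁻¹.
Right side:
  H = Wb/A (inductance = flux per current),
      = kg·m²·s⁻²·A⁻².
  S = 1/Ω (conductance is reciprocal resistance),
      = kg⁻¹·m⁻²·s³·A².
  So S⁻² = kg²·m⁴·s⁻⁶·A⁻⁴.
  J = N·m (work = force × distance),
      = kg·m²·s⁻².
  So J⁻¹ = kg⁻¹·m⁻²·s².
  V = W/A (potential = power per current),
      = kg·m²·s⁻³·A⁻¹.
  lx = lm/m² (illuminance = luminous flux per area),
      = m⁻²·cd.
  So lx⁻¹ = m²·cd⁻¹.
  Gy = J/kg (absorbed dose = energy per mass),
      = m²·s⁻².
  Combining: s·H·A·S⁻²·J⁻¹·K·V·lx⁻¹·Gy = s · (kg·m²·s⁻²·A⁻²) · A · (kg²·m⁴·s⁻⁶·A⁻⁴) · (kg⁻¹·m⁻²·s²) · K · (kg·m²·s⁻³·A⁻¹) · (m²·cd⁻¹) · (m²·s⁻²) = kg³·m¹⁰·s⁻¹⁰·A⁻⁶·K·cd⁻¹.
Left is kg³·m⁸·s⁻⁸·A⁻⁶·K·cd⁻¹; right is kg³·m¹⁰·s⁻¹⁰·A⁻⁶·K·cd⁻¹ — different.

No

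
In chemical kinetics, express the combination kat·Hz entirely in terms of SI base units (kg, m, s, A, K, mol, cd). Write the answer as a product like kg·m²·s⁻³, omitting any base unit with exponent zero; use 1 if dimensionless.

kat = s⁻¹·mol.
Hz = s⁻¹.
Combining: kat·Hz = (s⁻¹·mol) · s⁻¹ = s⁻²·mol.

s⁻²·mol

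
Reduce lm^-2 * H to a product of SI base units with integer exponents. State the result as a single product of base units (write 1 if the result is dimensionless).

lm = cd·sr = cd (luminous flux; sr is dimensionless).
So lm⁻² = cd⁻².
H = Wb/A (inductance = flux per current),
    = kg·m²·s⁻²·A⁻².
Combining: lm⁻²·H = cd⁻² · (kg·m²·s⁻²·A⁻²) = kg·m²·s⁻²·A⁻²·cd⁻².

kg·m²·s⁻²·A⁻²·cd⁻²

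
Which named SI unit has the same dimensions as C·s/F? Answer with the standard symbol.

F = kg⁻¹·m⁻²·s⁴·A².
So F⁻¹ = kg·m²·s⁻⁴·A⁻².
C = s·A.
Combining: F⁻¹·C·s = (kg·m²·s⁻⁴·A⁻²) · (s·A) · s = kg·m²·s⁻²·A⁻¹.
kg·m²·s⁻²·A⁻¹ is the base-SI form of the weber.

Wb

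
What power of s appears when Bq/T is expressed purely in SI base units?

Bq = 1/s = s⁻¹ (activity is decays per second).
T = Wb/m² (flux density = flux per area),
    = kg·s⁻²·A⁻¹.
So T⁻¹ = kg⁻¹·s²·A.
Combining: Bq·T⁻¹ = s⁻¹ · (kg⁻¹·s²·A) = kg⁻¹·s·A.
The exponent of s is 1.

1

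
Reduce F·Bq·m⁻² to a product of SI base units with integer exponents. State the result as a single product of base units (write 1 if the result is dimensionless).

kg⁻¹·m⁻⁴·s³·A²

F = C/V (capacitance = charge per voltage),
    = A·s/(kg·m²·s⁻³·A⁻¹) (substituting C and V),
    = kg⁻¹·m⁻²·s⁴·A².
Bq = 1/s = s⁻¹ (activity is decays per second).
Combining: F·Bq·m⁻² = (kg⁻¹·m⁻²·s⁴·A²) · s⁻¹ · m⁻² = kg⁻¹·m⁻⁴·s³·A².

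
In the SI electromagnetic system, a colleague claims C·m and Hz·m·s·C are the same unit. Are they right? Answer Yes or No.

Left side:
  C = A·s = s·A (charge = current × time).
  Combining: C·m = (s·A) · m = m·s·A.
Right side:
  Hz = s⁻¹.
  C = s·A.
  Combining: Hz·m·s·C = s⁻¹ · m · s · (s·A) = m·s·A.
Both reduce to m·s·A.

Yes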